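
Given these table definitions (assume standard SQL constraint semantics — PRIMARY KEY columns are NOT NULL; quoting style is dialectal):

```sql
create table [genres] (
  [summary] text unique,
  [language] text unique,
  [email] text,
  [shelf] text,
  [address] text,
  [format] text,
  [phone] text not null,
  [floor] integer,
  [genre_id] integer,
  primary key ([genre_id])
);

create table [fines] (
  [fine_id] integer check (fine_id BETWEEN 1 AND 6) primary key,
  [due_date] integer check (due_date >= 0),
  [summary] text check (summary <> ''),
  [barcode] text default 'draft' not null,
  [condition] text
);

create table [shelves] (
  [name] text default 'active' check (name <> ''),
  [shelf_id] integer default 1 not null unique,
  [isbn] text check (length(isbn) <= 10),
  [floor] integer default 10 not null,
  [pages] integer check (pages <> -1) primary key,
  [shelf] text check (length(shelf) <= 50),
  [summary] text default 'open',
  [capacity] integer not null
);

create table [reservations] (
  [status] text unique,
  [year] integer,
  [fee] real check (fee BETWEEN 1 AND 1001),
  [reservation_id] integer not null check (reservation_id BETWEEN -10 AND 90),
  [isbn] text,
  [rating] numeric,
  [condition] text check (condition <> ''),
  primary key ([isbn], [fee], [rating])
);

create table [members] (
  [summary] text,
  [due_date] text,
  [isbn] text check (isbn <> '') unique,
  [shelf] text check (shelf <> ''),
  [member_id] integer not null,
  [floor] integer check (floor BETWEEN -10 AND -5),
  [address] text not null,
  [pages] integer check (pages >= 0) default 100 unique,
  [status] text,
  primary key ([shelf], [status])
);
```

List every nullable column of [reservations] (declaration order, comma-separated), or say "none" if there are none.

- status: UNIQUE does not imply NOT NULL → nullable.
- year: no NOT NULL constraint applies → nullable.
- fee: part of the PRIMARY KEY, which implies NOT NULL → not nullable.
- reservation_id: declared NOT NULL → not nullable.
- isbn: part of the PRIMARY KEY, which implies NOT NULL → not nullable.
- rating: part of the PRIMARY KEY, which implies NOT NULL → not nullable.
- condition: CHECK does not forbid NULL (a CHECK constraint passes when its expression is NULL) → nullable.

status, year, condition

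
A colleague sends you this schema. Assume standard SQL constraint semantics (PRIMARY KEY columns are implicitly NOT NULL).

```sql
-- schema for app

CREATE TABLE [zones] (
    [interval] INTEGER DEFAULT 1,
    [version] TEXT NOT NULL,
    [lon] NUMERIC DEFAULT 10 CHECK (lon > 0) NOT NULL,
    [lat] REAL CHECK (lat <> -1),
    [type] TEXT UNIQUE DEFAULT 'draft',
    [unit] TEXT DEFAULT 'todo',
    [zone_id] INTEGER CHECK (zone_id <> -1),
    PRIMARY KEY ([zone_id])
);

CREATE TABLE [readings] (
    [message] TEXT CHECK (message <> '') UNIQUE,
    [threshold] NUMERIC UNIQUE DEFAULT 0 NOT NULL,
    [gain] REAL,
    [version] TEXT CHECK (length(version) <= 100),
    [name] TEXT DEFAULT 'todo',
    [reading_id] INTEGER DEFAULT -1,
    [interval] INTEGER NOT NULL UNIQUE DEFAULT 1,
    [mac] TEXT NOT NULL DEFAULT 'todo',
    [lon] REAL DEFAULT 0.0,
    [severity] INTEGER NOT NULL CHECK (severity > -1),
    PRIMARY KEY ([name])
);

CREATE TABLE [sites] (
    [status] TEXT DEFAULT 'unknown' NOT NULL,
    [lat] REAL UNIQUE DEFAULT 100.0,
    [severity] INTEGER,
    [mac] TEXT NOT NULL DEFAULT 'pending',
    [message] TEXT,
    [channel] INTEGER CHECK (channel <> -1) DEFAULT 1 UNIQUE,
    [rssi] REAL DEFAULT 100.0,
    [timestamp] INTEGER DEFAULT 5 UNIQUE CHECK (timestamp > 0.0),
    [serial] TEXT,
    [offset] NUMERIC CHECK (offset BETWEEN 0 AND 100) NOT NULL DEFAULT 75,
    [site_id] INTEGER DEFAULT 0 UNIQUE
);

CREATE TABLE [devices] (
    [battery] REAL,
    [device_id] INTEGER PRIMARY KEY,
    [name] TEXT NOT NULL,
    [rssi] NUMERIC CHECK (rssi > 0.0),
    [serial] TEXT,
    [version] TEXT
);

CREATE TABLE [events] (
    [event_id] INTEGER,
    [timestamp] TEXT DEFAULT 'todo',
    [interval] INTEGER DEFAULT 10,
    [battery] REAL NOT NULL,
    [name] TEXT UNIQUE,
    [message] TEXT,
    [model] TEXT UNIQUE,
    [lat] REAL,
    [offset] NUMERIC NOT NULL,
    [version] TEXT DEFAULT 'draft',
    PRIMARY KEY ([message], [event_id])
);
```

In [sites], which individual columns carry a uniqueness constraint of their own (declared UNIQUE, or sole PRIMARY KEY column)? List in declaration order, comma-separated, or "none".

- status: no UNIQUE or single-column PK constraint.
- lat: declared UNIQUE → unique.
- severity: no UNIQUE or single-column PK constraint.
- mac: no UNIQUE or single-column PK constraint.
- message: no UNIQUE or single-column PK constraint.
- channel: declared UNIQUE → unique.
- rssi: no UNIQUE or single-column PK constraint.
- timestamp: declared UNIQUE → unique.
- serial: no UNIQUE or single-column PK constraint.
- offset: no UNIQUE or single-column PK constraint.
- site_id: declared UNIQUE → unique.

lat, channel, timestamp, site_id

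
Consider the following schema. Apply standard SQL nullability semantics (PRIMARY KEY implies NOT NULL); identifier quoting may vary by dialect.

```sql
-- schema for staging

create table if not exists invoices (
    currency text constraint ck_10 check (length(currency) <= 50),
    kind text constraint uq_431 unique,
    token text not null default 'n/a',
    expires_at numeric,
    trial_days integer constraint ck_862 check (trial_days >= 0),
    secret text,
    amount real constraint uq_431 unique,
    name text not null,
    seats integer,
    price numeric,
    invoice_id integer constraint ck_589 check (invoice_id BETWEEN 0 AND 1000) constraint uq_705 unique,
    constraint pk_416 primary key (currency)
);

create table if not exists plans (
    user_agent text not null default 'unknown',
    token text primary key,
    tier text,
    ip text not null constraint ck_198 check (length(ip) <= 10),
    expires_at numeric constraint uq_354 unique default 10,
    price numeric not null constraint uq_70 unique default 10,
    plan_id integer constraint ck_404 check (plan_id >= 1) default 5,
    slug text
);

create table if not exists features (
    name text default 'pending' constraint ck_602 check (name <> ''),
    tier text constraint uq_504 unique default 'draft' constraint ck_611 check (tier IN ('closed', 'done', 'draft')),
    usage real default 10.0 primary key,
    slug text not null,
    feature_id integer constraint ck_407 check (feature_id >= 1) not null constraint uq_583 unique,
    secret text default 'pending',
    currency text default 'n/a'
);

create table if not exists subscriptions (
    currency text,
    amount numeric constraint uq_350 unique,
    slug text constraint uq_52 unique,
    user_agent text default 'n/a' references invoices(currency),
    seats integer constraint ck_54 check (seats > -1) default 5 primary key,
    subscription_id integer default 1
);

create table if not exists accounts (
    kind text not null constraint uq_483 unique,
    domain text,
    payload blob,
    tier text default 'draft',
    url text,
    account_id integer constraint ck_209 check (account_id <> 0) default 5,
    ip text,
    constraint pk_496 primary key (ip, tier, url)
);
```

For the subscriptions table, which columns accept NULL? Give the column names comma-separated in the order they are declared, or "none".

currency, amount, slug, user_agent, subscription_id

- currency: no NOT NULL constraint applies → nullable.
- amount: UNIQUE does not imply NOT NULL → nullable.
- slug: UNIQUE does not imply NOT NULL → nullable.
- user_agent: a foreign key column may be NULL unless separately constrained → nullable.
- seats: part of the PRIMARY KEY, which implies NOT NULL → not nullable.
- subscription_id: DEFAULT only fills an omitted column; an explicit NULL is still allowed → nullable.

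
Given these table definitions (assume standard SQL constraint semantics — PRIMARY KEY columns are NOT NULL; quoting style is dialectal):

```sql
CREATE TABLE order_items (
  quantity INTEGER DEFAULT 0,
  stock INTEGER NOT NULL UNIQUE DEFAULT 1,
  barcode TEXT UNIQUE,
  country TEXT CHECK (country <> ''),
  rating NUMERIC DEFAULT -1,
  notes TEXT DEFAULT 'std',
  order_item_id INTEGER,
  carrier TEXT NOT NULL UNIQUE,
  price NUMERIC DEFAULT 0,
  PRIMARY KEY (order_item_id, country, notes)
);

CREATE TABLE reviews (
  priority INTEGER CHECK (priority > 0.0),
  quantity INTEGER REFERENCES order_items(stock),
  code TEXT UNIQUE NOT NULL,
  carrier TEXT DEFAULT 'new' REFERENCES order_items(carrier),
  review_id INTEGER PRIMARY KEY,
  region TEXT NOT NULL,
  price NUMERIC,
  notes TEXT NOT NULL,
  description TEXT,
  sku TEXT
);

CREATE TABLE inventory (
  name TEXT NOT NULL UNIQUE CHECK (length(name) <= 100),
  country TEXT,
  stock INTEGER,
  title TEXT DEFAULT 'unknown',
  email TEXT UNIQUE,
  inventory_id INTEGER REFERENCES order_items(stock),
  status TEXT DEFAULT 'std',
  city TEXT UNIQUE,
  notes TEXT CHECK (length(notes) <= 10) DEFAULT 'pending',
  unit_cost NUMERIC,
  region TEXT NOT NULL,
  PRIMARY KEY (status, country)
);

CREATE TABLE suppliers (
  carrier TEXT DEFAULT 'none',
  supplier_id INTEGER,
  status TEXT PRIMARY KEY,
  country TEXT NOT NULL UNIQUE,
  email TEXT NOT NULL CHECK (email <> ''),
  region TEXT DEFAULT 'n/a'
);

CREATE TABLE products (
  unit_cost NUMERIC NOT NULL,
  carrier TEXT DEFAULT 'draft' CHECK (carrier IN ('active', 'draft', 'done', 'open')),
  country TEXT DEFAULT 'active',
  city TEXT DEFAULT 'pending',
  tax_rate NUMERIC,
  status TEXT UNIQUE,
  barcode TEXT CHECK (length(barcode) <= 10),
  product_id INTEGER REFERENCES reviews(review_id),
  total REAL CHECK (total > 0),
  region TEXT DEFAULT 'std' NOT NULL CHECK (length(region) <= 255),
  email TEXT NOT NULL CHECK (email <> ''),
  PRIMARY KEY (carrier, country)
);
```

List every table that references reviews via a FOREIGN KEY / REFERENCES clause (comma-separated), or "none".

- products.product_id references reviews(review_id).

products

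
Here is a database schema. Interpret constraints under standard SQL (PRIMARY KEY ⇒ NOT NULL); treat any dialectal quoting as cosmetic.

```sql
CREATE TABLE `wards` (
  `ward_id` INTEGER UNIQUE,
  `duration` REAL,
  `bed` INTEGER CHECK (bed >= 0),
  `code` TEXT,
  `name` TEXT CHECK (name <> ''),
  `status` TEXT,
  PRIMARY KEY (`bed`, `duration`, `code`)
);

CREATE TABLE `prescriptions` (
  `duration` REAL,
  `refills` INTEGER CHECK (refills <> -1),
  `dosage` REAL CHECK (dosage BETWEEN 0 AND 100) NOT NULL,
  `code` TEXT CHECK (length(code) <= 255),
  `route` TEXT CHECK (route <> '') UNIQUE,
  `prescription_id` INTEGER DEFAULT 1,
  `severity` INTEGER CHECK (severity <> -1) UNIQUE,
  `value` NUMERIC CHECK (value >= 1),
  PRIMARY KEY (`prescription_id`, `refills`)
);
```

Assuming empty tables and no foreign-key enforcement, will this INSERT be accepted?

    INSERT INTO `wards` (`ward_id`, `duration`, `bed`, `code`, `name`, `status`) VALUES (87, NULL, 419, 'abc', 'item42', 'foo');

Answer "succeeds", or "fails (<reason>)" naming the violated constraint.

duration is explicitly set to NULL, but duration is part of the PRIMARY KEY (implied NOT NULL).

fails (NOT NULL on duration)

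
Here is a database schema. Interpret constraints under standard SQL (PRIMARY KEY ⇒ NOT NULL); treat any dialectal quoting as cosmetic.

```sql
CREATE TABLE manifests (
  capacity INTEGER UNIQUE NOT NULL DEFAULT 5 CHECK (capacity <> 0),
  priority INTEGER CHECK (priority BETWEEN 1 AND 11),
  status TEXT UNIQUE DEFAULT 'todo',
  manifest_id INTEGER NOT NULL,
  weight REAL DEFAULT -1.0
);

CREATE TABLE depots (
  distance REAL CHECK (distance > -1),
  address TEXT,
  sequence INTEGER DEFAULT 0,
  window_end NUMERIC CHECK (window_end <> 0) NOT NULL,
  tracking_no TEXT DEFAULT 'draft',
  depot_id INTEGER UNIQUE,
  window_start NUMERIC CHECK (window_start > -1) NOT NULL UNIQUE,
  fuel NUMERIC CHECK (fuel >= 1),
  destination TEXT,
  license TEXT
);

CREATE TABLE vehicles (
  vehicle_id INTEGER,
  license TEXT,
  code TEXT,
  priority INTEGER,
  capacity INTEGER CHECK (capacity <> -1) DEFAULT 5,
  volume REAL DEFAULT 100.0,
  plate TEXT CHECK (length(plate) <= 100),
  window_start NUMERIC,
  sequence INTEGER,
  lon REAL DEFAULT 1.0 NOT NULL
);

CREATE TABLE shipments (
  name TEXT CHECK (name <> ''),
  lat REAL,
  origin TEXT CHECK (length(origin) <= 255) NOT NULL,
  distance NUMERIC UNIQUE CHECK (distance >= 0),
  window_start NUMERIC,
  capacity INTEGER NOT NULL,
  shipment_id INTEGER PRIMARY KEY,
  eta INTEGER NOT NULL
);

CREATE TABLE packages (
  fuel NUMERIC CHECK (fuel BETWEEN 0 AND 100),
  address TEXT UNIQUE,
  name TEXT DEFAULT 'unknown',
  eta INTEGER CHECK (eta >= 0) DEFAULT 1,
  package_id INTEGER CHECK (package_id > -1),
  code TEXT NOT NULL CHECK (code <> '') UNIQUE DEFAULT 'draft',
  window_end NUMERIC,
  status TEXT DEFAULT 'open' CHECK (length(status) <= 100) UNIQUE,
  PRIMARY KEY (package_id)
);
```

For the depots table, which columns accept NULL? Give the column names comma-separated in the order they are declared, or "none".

distance, address, sequence, tracking_no, depot_id, fuel, destination, license

- distance: CHECK does not forbid NULL (a CHECK constraint passes when its expression is NULL) → nullable.
- address: no NOT NULL constraint applies → nullable.
- sequence: DEFAULT only fills an omitted column; an explicit NULL is still allowed → nullable.
- window_end: declared NOT NULL → not nullable.
- tracking_no: DEFAULT only fills an omitted column; an explicit NULL is still allowed → nullable.
- depot_id: UNIQUE does not imply NOT NULL → nullable.
- window_start: declared NOT NULL → not nullable.
- fuel: CHECK does not forbid NULL (a CHECK constraint passes when its expression is NULL) → nullable.
- destination: no NOT NULL constraint applies → nullable.
- license: no NOT NULL constraint applies → nullable.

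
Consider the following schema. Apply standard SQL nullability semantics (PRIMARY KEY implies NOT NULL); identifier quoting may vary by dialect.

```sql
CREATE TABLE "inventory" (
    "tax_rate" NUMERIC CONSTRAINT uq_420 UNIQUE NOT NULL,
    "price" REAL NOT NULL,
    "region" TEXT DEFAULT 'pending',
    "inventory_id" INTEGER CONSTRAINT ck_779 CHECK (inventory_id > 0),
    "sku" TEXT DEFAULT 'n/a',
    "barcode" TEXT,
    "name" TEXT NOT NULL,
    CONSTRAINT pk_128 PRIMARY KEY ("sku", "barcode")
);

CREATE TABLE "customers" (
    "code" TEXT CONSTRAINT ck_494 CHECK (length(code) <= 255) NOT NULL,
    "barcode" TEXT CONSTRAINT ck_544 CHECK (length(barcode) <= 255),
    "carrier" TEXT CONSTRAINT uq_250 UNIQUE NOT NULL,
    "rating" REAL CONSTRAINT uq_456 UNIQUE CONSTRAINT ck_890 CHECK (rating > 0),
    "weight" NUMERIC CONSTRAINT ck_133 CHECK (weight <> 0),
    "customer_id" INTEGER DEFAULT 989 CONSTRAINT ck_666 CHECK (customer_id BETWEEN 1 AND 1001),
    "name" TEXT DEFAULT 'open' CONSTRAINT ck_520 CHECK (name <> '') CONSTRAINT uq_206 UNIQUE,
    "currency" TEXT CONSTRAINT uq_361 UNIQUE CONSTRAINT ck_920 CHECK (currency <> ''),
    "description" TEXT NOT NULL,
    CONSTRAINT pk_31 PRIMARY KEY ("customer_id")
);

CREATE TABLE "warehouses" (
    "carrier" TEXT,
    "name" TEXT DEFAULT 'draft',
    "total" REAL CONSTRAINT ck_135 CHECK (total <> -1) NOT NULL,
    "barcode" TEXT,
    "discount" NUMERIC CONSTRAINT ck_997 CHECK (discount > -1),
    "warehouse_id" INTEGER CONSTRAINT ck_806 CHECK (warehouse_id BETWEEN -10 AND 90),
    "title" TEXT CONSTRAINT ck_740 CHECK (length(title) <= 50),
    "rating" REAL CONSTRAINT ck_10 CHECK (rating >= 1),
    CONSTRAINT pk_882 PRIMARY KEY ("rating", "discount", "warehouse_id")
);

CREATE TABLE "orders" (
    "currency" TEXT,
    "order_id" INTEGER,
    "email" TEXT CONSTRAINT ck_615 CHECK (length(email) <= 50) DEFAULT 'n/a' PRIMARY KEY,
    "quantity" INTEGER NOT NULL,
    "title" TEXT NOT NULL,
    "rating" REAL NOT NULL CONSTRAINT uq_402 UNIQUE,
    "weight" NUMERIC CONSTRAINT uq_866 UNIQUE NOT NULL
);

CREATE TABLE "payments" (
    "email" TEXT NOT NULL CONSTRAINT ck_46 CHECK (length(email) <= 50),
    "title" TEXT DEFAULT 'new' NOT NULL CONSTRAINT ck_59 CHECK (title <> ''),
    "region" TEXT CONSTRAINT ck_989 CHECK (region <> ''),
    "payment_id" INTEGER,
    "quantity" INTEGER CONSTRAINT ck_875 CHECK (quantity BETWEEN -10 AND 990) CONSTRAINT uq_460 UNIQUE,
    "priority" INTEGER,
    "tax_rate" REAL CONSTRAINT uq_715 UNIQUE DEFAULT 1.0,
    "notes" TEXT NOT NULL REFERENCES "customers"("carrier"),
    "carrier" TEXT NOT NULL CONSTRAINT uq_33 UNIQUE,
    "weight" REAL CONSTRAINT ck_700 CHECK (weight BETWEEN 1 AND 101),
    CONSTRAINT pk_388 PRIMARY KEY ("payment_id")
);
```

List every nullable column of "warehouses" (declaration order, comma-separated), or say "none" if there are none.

- carrier: no NOT NULL constraint applies → nullable.
- name: DEFAULT only fills an omitted column; an explicit NULL is still allowed → nullable.
- total: declared NOT NULL → not nullable.
- barcode: no NOT NULL constraint applies → nullable.
- discount: part of the PRIMARY KEY, which implies NOT NULL → not nullable.
- warehouse_id: part of the PRIMARY KEY, which implies NOT NULL → not nullable.
- title: CHECK does not forbid NULL (a CHECK constraint passes when its expression is NULL) → nullable.
- rating: part of the PRIMARY KEY, which implies NOT NULL → not nullable.

carrier, name, barcode, title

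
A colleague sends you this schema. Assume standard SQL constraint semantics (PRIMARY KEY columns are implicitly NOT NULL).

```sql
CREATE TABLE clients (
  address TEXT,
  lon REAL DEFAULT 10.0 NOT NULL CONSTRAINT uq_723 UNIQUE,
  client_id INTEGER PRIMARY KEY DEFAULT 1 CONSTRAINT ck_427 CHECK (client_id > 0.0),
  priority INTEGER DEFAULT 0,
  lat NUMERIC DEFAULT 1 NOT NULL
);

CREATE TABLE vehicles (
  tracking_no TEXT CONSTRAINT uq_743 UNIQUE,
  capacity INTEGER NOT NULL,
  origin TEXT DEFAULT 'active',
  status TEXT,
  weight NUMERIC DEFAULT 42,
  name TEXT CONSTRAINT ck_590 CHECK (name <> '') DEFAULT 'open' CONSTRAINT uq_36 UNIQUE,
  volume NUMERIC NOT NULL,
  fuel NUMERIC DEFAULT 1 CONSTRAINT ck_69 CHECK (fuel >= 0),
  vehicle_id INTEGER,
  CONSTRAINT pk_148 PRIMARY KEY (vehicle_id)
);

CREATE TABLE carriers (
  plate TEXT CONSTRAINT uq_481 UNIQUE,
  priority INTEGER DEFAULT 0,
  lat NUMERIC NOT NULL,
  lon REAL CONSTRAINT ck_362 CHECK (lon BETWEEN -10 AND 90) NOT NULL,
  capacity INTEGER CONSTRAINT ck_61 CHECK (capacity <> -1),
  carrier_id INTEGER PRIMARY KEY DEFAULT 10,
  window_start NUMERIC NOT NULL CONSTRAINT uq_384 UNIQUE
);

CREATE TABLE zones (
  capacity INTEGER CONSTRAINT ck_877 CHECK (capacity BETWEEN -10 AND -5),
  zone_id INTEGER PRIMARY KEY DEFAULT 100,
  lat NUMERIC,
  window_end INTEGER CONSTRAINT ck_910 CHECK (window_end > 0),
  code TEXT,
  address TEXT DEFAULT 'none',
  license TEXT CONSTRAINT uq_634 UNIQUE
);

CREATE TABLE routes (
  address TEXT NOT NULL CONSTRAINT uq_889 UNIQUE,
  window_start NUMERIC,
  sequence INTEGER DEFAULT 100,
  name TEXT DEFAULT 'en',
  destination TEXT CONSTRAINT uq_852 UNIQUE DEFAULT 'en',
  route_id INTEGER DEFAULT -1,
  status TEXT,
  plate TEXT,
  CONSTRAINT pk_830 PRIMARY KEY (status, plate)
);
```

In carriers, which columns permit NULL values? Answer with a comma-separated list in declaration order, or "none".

- plate: UNIQUE does not imply NOT NULL → nullable.
- priority: DEFAULT only fills an omitted column; an explicit NULL is still allowed → nullable.
- lat: declared NOT NULL → not nullable.
- lon: declared NOT NULL → not nullable.
- capacity: CHECK does not forbid NULL (a CHECK constraint passes when its expression is NULL) → nullable.
- carrier_id: part of the PRIMARY KEY, which implies NOT NULL → not nullable.
- window_start: declared NOT NULL → not nullable.

plate, priority, capacity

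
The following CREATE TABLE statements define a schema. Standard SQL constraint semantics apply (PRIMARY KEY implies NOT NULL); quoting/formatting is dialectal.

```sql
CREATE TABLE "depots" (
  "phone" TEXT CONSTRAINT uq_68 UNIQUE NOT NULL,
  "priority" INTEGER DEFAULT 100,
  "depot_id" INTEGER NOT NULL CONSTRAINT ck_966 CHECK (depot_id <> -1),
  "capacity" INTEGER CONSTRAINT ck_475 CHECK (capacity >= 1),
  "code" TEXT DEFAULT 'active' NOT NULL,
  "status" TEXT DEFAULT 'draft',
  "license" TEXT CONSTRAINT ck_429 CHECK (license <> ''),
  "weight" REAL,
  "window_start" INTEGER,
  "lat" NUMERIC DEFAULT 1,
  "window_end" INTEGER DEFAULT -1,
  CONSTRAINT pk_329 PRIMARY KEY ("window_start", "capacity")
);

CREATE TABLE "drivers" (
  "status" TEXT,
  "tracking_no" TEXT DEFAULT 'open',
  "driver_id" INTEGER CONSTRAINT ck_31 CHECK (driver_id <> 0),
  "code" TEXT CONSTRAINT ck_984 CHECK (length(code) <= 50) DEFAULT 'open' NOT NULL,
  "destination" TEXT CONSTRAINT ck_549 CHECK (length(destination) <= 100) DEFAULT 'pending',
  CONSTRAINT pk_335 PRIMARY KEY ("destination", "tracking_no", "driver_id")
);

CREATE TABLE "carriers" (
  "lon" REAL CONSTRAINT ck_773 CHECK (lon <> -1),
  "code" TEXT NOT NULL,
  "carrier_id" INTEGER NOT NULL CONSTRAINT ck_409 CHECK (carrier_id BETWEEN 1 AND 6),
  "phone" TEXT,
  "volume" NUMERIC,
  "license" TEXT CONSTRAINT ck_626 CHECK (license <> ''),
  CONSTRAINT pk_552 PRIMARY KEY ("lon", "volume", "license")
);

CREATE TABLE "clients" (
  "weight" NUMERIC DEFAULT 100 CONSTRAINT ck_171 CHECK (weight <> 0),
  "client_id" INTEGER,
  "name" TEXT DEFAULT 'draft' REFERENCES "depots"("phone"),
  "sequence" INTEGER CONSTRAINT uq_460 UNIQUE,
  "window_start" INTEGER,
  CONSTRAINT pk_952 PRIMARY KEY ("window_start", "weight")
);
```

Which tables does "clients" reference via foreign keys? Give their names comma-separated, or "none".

depots

- name REFERENCES depots(phone).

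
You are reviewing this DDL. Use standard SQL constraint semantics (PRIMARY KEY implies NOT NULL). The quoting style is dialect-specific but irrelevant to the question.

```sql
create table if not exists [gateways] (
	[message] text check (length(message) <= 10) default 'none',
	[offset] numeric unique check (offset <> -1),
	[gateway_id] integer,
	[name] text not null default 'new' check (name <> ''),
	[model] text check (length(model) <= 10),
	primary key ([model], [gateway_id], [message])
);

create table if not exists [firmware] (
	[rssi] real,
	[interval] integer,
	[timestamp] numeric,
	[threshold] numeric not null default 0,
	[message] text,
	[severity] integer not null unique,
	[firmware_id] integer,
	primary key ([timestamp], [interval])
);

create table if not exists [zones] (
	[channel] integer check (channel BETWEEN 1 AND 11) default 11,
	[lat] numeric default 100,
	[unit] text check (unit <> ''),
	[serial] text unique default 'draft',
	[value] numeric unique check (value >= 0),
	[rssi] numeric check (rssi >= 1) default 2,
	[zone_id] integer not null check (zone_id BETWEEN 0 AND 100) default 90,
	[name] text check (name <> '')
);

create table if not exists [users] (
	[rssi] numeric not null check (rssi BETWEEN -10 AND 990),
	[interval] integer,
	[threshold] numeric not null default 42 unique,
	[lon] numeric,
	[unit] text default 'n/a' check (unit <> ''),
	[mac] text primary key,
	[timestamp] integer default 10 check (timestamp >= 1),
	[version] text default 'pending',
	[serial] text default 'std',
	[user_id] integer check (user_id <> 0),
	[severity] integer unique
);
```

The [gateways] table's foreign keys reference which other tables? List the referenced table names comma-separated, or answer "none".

none

No column in gateways has a REFERENCES clause.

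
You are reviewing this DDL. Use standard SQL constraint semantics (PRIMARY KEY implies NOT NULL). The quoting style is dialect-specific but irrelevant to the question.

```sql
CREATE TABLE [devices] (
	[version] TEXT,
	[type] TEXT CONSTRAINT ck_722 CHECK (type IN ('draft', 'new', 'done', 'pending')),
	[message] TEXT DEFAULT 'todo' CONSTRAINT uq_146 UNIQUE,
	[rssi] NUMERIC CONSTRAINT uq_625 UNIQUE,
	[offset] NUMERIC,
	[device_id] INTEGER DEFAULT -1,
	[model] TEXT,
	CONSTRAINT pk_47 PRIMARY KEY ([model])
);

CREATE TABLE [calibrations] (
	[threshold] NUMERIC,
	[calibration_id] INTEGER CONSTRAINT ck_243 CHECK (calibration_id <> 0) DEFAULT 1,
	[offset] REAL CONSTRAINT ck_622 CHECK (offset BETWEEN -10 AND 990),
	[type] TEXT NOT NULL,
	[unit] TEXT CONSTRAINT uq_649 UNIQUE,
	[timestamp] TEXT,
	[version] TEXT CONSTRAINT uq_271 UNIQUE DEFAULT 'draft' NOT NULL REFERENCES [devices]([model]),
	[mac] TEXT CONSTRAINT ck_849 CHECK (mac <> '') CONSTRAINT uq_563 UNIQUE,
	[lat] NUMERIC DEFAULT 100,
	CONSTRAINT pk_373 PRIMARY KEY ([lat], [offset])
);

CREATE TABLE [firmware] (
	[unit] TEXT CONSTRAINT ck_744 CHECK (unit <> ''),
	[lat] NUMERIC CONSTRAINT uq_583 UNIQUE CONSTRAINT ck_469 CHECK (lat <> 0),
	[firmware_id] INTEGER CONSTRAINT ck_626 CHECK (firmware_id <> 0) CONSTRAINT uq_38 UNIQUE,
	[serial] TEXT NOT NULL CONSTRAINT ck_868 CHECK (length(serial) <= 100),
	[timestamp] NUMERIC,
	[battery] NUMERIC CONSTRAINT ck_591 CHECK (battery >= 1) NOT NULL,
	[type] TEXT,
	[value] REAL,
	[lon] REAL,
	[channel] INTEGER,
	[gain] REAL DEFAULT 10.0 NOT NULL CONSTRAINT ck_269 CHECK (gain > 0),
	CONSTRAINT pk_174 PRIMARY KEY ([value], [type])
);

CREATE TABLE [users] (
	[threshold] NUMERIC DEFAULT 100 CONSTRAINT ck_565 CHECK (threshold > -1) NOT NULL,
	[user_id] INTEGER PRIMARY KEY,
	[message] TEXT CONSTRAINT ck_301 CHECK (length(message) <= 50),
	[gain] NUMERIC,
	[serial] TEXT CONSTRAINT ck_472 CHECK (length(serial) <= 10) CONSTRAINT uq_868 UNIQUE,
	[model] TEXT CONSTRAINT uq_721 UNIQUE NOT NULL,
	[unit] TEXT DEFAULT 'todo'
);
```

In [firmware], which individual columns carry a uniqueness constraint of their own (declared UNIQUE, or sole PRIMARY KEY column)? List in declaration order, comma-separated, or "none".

lat, firmware_id

- unit: no UNIQUE or single-column PK constraint.
- lat: declared UNIQUE → unique.
- firmware_id: declared UNIQUE → unique.
- serial: no UNIQUE or single-column PK constraint.
- timestamp: no UNIQUE or single-column PK constraint.
- battery: no UNIQUE or single-column PK constraint.
- type: part of a composite PRIMARY KEY — only the tuple is unique, not this column on its own.
- value: part of a composite PRIMARY KEY — only the tuple is unique, not this column on its own.
- lon: no UNIQUE or single-column PK constraint.
- channel: no UNIQUE or single-column PK constraint.
- gain: no UNIQUE or single-column PK constraint.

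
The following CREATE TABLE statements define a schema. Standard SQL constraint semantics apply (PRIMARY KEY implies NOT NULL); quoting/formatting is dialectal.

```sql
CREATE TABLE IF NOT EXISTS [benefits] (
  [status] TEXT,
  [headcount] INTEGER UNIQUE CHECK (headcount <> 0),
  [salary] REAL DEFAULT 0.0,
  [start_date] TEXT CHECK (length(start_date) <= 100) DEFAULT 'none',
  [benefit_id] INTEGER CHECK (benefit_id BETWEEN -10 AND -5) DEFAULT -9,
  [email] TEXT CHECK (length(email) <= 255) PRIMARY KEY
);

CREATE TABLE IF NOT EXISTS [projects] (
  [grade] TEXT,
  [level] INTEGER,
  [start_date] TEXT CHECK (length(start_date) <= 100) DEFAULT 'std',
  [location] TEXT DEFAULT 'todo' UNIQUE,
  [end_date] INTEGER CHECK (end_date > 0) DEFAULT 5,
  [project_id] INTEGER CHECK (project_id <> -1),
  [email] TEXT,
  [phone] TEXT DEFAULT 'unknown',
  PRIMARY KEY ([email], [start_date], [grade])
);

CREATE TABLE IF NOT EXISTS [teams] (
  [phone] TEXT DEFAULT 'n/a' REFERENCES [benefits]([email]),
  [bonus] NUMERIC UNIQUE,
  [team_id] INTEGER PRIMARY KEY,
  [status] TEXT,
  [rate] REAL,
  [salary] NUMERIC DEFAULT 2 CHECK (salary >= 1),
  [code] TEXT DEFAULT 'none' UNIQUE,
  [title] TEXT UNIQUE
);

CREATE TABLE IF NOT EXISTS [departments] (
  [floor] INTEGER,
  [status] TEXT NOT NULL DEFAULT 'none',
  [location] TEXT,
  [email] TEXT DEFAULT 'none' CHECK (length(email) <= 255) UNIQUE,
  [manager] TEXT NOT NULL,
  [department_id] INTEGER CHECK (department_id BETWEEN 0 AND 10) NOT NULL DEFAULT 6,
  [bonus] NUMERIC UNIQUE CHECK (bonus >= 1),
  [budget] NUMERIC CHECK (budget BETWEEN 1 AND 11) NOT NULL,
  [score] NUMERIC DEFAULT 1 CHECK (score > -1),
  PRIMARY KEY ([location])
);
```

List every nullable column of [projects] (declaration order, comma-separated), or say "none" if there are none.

level, location, end_date, project_id, phone

- grade: part of the PRIMARY KEY, which implies NOT NULL → not nullable.
- level: no NOT NULL constraint applies → nullable.
- start_date: part of the PRIMARY KEY, which implies NOT NULL → not nullable.
- location: UNIQUE does not imply NOT NULL → nullable.
- end_date: CHECK does not forbid NULL (a CHECK constraint passes when its expression is NULL) → nullable.
- project_id: CHECK does not forbid NULL (a CHECK constraint passes when its expression is NULL) → nullable.
- email: part of the PRIMARY KEY, which implies NOT NULL → not nullable.
- phone: DEFAULT only fills an omitted column; an explicit NULL is still allowed → nullable.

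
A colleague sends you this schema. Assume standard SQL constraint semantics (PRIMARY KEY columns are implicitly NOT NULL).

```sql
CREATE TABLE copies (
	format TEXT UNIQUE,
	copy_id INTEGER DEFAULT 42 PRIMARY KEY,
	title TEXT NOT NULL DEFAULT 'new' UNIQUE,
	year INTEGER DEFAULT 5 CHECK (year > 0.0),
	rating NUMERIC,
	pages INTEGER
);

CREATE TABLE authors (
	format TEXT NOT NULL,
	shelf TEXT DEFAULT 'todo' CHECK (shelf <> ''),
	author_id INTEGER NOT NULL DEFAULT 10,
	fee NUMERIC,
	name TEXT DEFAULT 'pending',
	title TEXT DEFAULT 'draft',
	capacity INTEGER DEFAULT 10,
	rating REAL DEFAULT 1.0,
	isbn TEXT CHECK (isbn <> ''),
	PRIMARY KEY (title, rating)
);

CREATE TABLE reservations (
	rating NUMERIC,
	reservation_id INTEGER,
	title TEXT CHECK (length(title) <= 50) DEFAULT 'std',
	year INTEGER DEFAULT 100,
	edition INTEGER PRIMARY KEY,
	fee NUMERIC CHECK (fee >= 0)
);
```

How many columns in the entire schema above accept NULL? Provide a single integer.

14

copies: 4 nullable (format, year, rating, pages — PK (copy_id) and explicit NOT NULL columns excluded).
authors: 5 nullable (shelf, fee, name, capacity, isbn — PK (title, rating) and explicit NOT NULL columns excluded).
reservations: 5 nullable (rating, reservation_id, title, year, fee — PK (edition) and explicit NOT NULL columns excluded).
Total: 4 + 5 + 5 = 14.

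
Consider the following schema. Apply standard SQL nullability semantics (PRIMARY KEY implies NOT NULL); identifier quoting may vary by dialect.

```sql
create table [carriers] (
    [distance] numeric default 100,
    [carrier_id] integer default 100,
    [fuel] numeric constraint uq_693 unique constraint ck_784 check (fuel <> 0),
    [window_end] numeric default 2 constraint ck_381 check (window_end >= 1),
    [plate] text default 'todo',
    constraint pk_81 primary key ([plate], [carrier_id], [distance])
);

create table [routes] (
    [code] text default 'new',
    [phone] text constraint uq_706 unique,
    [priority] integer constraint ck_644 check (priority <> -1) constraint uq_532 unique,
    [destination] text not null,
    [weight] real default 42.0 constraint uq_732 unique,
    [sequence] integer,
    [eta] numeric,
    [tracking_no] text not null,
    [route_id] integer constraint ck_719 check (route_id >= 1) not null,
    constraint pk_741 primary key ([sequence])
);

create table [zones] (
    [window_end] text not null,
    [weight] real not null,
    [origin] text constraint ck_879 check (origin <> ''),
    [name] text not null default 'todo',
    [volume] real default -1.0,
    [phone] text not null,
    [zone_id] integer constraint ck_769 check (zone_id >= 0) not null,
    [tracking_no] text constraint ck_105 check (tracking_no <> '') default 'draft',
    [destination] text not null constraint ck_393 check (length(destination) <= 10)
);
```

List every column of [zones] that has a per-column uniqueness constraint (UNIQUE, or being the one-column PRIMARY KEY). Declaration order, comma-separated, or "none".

none

- window_end: no UNIQUE or single-column PK constraint.
- weight: no UNIQUE or single-column PK constraint.
- origin: no UNIQUE or single-column PK constraint.
- name: no UNIQUE or single-column PK constraint.
- volume: no UNIQUE or single-column PK constraint.
- phone: no UNIQUE or single-column PK constraint.
- zone_id: no UNIQUE or single-column PK constraint.
- tracking_no: no UNIQUE or single-column PK constraint.
- destination: no UNIQUE or single-column PK constraint.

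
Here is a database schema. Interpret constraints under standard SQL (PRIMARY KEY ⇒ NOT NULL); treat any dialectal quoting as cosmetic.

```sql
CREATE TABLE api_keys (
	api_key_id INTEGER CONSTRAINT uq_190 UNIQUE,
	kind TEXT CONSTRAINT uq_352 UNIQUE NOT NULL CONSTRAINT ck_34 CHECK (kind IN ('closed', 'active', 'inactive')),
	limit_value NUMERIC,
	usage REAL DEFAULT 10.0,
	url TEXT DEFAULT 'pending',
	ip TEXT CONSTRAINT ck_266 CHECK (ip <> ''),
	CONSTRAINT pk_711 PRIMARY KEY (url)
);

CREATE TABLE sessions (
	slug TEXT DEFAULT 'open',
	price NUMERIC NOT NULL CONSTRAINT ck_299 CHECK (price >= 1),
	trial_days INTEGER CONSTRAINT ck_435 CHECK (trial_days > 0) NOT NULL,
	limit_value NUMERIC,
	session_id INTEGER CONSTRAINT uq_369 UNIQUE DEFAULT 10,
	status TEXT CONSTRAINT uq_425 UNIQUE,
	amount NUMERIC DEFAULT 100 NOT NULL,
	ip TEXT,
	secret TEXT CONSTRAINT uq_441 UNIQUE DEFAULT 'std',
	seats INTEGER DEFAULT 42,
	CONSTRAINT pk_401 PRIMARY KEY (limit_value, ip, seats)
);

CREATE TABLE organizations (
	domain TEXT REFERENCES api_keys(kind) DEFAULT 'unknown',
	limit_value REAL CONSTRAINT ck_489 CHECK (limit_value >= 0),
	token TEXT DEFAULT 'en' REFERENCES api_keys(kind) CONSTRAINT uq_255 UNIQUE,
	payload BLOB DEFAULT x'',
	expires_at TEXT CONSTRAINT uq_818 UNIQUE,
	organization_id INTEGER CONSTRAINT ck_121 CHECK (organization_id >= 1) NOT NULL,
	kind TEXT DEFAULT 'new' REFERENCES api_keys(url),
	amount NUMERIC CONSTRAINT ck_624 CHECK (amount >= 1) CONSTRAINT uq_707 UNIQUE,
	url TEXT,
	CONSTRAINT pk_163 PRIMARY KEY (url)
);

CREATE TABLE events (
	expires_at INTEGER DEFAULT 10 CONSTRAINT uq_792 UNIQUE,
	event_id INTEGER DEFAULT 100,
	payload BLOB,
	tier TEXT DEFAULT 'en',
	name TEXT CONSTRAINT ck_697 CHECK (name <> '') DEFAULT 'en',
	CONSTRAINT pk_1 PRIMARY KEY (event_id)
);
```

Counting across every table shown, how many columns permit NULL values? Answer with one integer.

19

api_keys: 4 nullable (api_key_id, limit_value, usage, ip — PK (url) and explicit NOT NULL columns excluded).
sessions: 4 nullable (slug, session_id, status, secret — PK (limit_value, ip, seats) and explicit NOT NULL columns excluded).
organizations: 7 nullable (domain, limit_value, token, payload, expires_at, kind, amount — PK (url) and explicit NOT NULL columns excluded).
events: 4 nullable (expires_at, payload, tier, name — PK (event_id) and explicit NOT NULL columns excluded).
Total: 4 + 4 + 7 + 4 = 19.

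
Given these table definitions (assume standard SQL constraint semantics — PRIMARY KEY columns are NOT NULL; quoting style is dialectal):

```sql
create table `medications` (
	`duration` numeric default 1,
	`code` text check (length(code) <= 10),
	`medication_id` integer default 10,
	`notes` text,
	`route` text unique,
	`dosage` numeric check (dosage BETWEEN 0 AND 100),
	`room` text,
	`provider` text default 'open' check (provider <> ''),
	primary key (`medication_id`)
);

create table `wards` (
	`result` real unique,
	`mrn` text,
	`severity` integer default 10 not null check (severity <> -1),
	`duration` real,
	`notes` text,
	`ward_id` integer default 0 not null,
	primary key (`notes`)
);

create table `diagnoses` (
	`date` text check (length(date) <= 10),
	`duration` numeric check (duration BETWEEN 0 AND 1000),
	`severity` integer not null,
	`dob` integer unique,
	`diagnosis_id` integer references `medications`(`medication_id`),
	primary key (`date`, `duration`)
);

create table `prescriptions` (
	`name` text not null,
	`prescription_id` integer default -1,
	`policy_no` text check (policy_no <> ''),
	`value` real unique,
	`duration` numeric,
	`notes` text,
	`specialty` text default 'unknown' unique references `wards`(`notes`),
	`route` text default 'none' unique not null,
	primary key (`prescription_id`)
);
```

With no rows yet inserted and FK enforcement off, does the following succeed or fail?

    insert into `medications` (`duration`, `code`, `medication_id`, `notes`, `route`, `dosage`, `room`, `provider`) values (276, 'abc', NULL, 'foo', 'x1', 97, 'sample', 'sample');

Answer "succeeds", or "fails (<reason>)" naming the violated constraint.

fails (NOT NULL on medication_id)

medication_id is explicitly set to NULL, but medication_id is part of the PRIMARY KEY (implied NOT NULL).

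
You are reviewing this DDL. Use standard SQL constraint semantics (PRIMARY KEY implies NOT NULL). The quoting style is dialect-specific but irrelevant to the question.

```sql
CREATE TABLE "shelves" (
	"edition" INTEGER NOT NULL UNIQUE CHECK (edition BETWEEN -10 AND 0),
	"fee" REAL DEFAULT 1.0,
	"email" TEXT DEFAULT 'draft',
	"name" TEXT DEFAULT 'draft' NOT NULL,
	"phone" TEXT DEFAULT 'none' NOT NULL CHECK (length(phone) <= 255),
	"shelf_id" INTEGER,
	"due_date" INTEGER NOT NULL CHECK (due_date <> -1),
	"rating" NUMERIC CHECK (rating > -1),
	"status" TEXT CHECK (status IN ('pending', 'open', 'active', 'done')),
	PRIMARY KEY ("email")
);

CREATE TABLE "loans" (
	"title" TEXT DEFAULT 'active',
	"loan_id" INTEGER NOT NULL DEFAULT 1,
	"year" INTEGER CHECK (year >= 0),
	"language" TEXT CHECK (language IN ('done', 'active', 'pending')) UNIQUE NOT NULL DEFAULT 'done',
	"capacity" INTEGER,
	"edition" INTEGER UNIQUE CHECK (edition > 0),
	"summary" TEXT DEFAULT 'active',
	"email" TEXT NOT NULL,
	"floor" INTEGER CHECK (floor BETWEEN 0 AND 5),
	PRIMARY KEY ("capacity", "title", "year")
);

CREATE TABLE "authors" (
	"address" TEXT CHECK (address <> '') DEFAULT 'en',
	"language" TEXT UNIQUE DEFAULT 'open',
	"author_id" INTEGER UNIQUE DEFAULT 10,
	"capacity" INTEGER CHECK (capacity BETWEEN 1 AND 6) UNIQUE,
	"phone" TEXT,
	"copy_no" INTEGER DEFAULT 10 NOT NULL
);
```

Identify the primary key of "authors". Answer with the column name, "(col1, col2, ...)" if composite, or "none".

none

No column is declared PRIMARY KEY inline, and there is no table-level PRIMARY KEY clause in authors.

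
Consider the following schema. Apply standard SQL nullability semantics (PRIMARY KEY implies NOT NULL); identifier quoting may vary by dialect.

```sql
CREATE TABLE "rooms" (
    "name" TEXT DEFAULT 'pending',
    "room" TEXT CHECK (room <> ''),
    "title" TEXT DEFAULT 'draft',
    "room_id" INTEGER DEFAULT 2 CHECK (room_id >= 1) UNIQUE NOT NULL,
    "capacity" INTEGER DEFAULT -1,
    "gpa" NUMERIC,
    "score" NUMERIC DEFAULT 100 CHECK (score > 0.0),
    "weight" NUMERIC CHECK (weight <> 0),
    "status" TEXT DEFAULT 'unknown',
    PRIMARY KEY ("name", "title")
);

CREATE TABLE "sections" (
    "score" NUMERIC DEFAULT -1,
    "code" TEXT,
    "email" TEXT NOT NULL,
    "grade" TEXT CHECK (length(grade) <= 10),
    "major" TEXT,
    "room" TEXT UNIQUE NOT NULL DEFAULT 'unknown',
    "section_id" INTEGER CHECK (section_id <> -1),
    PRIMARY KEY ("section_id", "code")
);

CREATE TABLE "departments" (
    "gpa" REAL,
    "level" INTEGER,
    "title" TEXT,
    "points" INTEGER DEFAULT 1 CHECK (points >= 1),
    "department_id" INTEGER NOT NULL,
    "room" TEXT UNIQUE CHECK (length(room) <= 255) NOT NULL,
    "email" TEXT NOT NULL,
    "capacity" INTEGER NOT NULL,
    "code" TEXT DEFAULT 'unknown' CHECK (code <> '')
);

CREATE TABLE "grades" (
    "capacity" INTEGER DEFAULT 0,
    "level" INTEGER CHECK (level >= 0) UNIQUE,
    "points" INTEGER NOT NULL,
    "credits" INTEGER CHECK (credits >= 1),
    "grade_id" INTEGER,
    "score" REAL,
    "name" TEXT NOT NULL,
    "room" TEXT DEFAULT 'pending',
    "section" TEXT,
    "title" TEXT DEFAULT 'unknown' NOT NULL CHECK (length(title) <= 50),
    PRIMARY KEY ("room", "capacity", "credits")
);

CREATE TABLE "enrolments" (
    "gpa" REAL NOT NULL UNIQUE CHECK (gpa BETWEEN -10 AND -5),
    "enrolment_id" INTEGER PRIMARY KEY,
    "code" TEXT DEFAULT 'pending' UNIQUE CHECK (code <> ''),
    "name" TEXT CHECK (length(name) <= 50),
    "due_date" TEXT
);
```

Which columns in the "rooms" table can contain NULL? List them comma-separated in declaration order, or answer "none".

- name: part of the PRIMARY KEY, which implies NOT NULL → not nullable.
- room: CHECK does not forbid NULL (a CHECK constraint passes when its expression is NULL) → nullable.
- title: part of the PRIMARY KEY, which implies NOT NULL → not nullable.
- room_id: declared NOT NULL → not nullable.
- capacity: DEFAULT only fills an omitted column; an explicit NULL is still allowed → nullable.
- gpa: no NOT NULL constraint applies → nullable.
- score: CHECK does not forbid NULL (a CHECK constraint passes when its expression is NULL) → nullable.
- weight: CHECK does not forbid NULL (a CHECK constraint passes when its expression is NULL) → nullable.
- status: DEFAULT only fills an omitted column; an explicit NULL is still allowed → nullable.

room, capacity, gpa, score, weight, status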